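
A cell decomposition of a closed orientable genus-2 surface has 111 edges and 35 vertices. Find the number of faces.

For a closed orientable surface of genus 2, χ = 2 − 2·2 = -2.
F = -2 − V + E = -2 − 35 + 111 = 74.

74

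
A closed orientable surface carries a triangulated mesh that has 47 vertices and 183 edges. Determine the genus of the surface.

8

Every face is a triangle and each edge borders two faces, so 3F = 2·183, giving F = 122.
χ = V − E + F = 47 − 183 + 122 = -14.
For a closed orientable surface χ = 2 − 2g, so g = (2 − (-14))/2 = 8.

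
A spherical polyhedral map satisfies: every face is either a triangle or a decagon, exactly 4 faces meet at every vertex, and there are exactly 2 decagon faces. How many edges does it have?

Let x be the number of triangles; then F = 2 + x.
Edge–face incidences: 2E = 10·2 + 3·x = 20 + 3x.
Every vertex has degree 4, so 4V = 2E.
Euler: V − E + F = 2 ⇒ (2E)/4 − E + (2 + x) = 2.
Multiply by 8: 2·(2E) − 4·(2E) + 8·(2 + x) = 16, i.e. 16 + 8x − 2·(20 + 3x) = 16.
Collecting terms: 2x − 24 = 16, so 2x = 40, so x = 20.
Then 2E = 20 + 3·20 = 80, so E = 40, V = 2E/4 = 20, F = 2 + 20 = 22.

40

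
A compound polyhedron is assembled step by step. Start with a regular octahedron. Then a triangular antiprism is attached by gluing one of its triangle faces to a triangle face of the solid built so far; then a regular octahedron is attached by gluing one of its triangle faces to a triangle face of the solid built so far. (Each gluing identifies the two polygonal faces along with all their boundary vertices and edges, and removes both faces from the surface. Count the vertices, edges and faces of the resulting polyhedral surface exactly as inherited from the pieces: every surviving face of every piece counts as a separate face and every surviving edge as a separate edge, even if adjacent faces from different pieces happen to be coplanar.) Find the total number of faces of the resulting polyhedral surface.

20

A regular octahedron: V=6, E=12, F=8.
Attach a triangular antiprism (V=6, E=12, F=8) along a 3-gon: merge 3 vertices and 3 edges, delete both glued faces → V=9, E=21, F=14.
Attach a regular octahedron (V=6, E=12, F=8) along a 3-gon: merge 3 vertices and 3 edges, delete both glued faces → V=12, E=30, F=20.
Check: V − E + F = 12 − 30 + 20 = 2.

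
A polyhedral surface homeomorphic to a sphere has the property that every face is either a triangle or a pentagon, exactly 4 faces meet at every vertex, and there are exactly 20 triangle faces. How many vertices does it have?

Let x be the number of pentagons; then F = 20 + x.
Edge–face incidences: 2E = 3·20 + 5·x = 60 + 5x.
Every vertex has degree 4, so 4V = 2E.
Euler: V − E + F = 2 ⇒ (2E)/4 − E + (20 + x) = 2.
Multiply by 8: 2·(2E) − 4·(2E) + 8·(20 + x) = 16, i.e. 160 + 8x − 2·(60 + 5x) = 16.
Collecting terms: −2x + 40 = 16, so −2x = −24, so x = 12.
Then 2E = 60 + 5·12 = 120, so E = 60, V = 2E/4 = 30, F = 20 + 12 = 32.

30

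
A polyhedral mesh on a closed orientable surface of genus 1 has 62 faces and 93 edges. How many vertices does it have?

For a closed orientable surface of genus 1, χ = 2 − 2·1 = 0.
V = 0 + E − F = 0 + 93 − 62 = 31.

31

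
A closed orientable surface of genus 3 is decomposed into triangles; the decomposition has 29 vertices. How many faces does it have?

χ = 2 − 2·3 = -4, and every face is a triangle so 3F = 2E.
V − E + F = -4 with E = 3F/2 gives 29 − (3/2 − 1)·F = -4, so F = 66 and E = 99.

66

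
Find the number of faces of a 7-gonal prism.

A prism on an n-gon has two n-gon bases and n rectangular sides: V = 2·7 = 14, E = 3·7 = 21, F = 7 + 2 = 9.
Check: V − E + F = 14 − 21 + 9 = 2.

9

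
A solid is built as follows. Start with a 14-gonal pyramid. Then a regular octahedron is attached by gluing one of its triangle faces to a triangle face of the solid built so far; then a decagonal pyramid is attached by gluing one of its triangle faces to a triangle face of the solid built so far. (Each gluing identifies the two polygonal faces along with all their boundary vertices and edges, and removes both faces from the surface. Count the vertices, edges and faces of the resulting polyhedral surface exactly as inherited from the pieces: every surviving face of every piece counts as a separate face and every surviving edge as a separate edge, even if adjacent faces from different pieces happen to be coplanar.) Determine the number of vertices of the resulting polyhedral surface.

26

A 14-gonal pyramid: V=15, E=28, F=15.
Attach a regular octahedron (V=6, E=12, F=8) along a 3-gon: merge 3 vertices and 3 edges, delete both glued faces → V=18, E=37, F=21.
Attach a decagonal pyramid (V=11, E=20, F=11) along a 3-gon: merge 3 vertices and 3 edges, delete both glued faces → V=26, E=54, F=30.
Check: V − E + F = 26 − 54 + 30 = 2.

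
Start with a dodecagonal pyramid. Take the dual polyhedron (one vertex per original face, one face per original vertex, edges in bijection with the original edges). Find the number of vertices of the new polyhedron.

The base solid has V = 13, E = 24, F = 13.
The dual swaps V and F and preserves E: V′ = F = 13, E′ = E = 24, F′ = V = 13.

13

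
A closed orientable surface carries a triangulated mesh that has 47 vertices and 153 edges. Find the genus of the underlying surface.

Every face is a triangle and each edge borders two faces, so 3F = 2·153, giving F = 102.
χ = V − E + F = 47 − 153 + 102 = -4.
For a closed orientable surface χ = 2 − 2g, so g = (2 − (-4))/2 = 3.

3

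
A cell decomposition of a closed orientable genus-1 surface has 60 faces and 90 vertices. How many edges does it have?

For a closed orientable surface of genus 1, χ = 2 − 2·1 = 0.
E = V + F − (0) = 90 + 60 − (0) = 150.

150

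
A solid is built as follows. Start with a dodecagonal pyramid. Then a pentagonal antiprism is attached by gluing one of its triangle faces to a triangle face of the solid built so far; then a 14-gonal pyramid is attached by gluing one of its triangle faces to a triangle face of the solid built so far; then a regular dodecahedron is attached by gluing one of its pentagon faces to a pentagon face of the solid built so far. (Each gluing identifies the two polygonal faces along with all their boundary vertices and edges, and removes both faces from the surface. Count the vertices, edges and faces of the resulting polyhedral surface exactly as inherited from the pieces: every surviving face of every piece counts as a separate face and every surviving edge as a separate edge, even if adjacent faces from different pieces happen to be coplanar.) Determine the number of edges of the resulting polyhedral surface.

A dodecagonal pyramid: V=13, E=24, F=13.
Attach a pentagonal antiprism (V=10, E=20, F=12) along a 3-gon: merge 3 vertices and 3 edges, delete both glued faces → V=20, E=41, F=23.
Attach a 14-gonal pyramid (V=15, E=28, F=15) along a 3-gon: merge 3 vertices and 3 edges, delete both glued faces → V=32, E=66, F=36.
Attach a regular dodecahedron (V=20, E=30, F=12) along a 5-gon: merge 5 vertices and 5 edges, delete both glued faces → V=47, E=91, F=46.
Check: V − E + F = 47 − 91 + 46 = 2.

91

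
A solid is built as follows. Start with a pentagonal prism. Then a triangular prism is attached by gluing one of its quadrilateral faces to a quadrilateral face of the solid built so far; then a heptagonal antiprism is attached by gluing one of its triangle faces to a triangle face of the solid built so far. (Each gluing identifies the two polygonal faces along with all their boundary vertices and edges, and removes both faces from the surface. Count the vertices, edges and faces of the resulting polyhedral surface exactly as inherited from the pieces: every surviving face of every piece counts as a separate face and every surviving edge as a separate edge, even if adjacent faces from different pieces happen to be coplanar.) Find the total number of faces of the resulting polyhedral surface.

A pentagonal prism: V=10, E=15, F=7.
Attach a triangular prism (V=6, E=9, F=5) along a 4-gon: merge 4 vertices and 4 edges, delete both glued faces → V=12, E=20, F=10.
Attach a heptagonal antiprism (V=14, E=28, F=16) along a 3-gon: merge 3 vertices and 3 edges, delete both glued faces → V=23, E=45, F=24.
Check: V − E + F = 23 − 45 + 24 = 2.

24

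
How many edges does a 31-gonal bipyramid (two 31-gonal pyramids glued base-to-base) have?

93

A bipyramid over an n-gon has 2n triangular faces and n + 2 vertices: V = 31 + 2 = 33, E = 3·31 = 93, F = 2·31 = 62.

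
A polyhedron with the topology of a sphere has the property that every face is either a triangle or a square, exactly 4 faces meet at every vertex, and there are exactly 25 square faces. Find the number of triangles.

Let x be the number of triangles; then F = 25 + x.
Edge–face incidences: 2E = 4·25 + 3·x = 100 + 3x.
Every vertex has degree 4, so 4V = 2E.
Euler: V − E + F = 2 ⇒ (2E)/4 − E + (25 + x) = 2.
Multiply by 8: 2·(2E) − 4·(2E) + 8·(25 + x) = 16, i.e. 200 + 8x − 2·(100 + 3x) = 16.
Collecting terms: 2x = 16, so x = 8.
Then 2E = 100 + 3·8 = 124, so E = 62, V = 2E/4 = 31, F = 25 + 8 = 33.

8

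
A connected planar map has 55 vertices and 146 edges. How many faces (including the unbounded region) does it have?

Euler's formula for a connected plane graph: V − E + F = 2, so F = 2 − 55 + 146 = 93.

93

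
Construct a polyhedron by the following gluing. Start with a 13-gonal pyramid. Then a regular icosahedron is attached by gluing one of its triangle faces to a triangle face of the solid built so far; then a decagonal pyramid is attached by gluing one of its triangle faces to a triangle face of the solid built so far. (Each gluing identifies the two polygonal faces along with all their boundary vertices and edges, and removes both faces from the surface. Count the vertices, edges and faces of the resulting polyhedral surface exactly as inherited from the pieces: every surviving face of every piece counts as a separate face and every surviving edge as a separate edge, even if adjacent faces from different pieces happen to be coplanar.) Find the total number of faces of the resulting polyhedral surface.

A 13-gonal pyramid: V=14, E=26, F=14.
Attach a regular icosahedron (V=12, E=30, F=20) along a 3-gon: merge 3 vertices and 3 edges, delete both glued faces → V=23, E=53, F=32.
Attach a decagonal pyramid (V=11, E=20, F=11) along a 3-gon: merge 3 vertices and 3 edges, delete both glued faces → V=31, E=70, F=41.
Check: V − E + F = 31 − 70 + 41 = 2.

41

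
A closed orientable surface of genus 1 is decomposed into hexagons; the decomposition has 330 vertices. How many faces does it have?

χ = 2 − 2·1 = 0, and every face is a hexagon so 6F = 2E.
V − E + F = 0 with E = 6F/2 gives 330 − (6/2 − 1)·F = 0, so F = 165 and E = 495.

165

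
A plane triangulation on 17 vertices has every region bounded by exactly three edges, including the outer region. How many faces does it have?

In a plane triangulation 3F = 2E and V − E + F = 2, so F = 2V − 4 = 2·17 − 4 = 30.

30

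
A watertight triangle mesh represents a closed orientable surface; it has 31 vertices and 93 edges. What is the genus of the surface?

Every face is a triangle and each edge borders two faces, so 3F = 2·93, giving F = 62.
χ = V − E + F = 31 − 93 + 62 = 0.
For a closed orientable surface χ = 2 − 2g, so g = (2 − (0))/2 = 1.

1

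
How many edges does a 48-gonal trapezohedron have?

192

The n-trapezohedron (dual of the n-antiprism) has V = 2·48 + 2 = 98, E = 4·48 = 192, F = 2·48 = 96.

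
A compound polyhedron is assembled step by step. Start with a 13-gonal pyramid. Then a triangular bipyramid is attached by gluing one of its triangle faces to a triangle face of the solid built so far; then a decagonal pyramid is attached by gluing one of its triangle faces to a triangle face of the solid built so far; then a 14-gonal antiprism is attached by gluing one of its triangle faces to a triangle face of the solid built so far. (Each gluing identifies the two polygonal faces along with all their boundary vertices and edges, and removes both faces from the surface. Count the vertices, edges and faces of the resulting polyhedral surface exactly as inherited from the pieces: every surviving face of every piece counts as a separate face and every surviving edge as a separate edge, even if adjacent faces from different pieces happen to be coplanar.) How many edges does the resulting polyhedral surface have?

A 13-gonal pyramid: V=14, E=26, F=14.
Attach a triangular bipyramid (V=5, E=9, F=6) along a 3-gon: merge 3 vertices and 3 edges, delete both glued faces → V=16, E=32, F=18.
Attach a decagonal pyramid (V=11, E=20, F=11) along a 3-gon: merge 3 vertices and 3 edges, delete both glued faces → V=24, E=49, F=27.
Attach a 14-gonal antiprism (V=28, E=56, F=30) along a 3-gon: merge 3 vertices and 3 edges, delete both glued faces → V=49, E=102, F=55.
Check: V − E + F = 49 − 102 + 55 = 2.

102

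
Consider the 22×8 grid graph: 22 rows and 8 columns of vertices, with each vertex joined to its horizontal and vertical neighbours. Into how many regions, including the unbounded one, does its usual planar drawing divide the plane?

148

The grid has V = 22·8 = 176 vertices and E = 22·7 + 8·21 = 322 edges.
F = 2 − V + E = 2 − 176 + 322 = 148.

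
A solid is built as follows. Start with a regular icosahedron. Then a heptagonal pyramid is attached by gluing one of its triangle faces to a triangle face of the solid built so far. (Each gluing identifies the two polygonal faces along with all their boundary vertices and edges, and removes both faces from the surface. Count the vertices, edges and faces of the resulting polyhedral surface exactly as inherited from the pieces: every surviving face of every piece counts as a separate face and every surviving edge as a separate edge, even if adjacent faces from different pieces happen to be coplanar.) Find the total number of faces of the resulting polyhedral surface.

26

A regular icosahedron: V=12, E=30, F=20.
Attach a heptagonal pyramid (V=8, E=14, F=8) along a 3-gon: merge 3 vertices and 3 edges, delete both glued faces → V=17, E=41, F=26.
Check: V − E + F = 17 − 41 + 26 = 2.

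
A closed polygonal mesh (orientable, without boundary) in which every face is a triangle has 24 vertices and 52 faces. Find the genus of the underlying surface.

2

Every face is a triangle, so 2E = 3·52 = 156, giving E = 78.
χ = V − E + F = 24 − 78 + 52 = -2.
For a closed orientable surface χ = 2 − 2g, so g = (2 − (-2))/2 = 2.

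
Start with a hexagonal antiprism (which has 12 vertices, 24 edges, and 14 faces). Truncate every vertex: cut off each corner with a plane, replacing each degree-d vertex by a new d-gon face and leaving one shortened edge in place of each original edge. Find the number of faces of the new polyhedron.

Truncation replaces each original edge-end by a new vertex, so V′ = 2E = 48.
Each original edge survives, and each old vertex of degree d contributes d new edges; summing degrees gives Σd = 2E, so E′ = E + 2E = 3E = 72.
Each original face survives and each original vertex becomes one new face: F′ = F + V = 26.

26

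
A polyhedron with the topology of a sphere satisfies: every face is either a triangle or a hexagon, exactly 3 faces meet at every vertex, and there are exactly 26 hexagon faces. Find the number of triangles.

Let x be the number of triangles; then F = 26 + x.
Edge–face incidences: 2E = 6·26 + 3·x = 156 + 3x.
Every vertex has degree 3, so 3V = 2E.
Euler: V − E + F = 2 ⇒ (2E)/3 − E + (26 + x) = 2.
Multiply by 6: 2·(2E) − 3·(2E) + 6·(26 + x) = 12, i.e. 156 + 6x − (156 + 3x) = 12.
Collecting terms: 3x = 12, so x = 4.
Then 2E = 156 + 3·4 = 168, so E = 84, V = 2E/3 = 56, F = 26 + 4 = 30.

4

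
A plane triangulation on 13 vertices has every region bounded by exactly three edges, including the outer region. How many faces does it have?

22

In a plane triangulation 3F = 2E and V − E + F = 2, so F = 2V − 4 = 2·13 − 4 = 22.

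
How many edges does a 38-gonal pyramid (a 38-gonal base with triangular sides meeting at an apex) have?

76

A pyramid on an n-gon base has one n-gon and n triangles: V = 38 + 1 = 39, E = 2·38 = 76, F = 38 + 1 = 39.
Check: V − E + F = 39 − 76 + 39 = 2.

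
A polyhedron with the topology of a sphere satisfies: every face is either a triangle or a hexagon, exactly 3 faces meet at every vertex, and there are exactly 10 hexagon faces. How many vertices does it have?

24

Let x be the number of triangles; then F = 10 + x.
Edge–face incidences: 2E = 6·10 + 3·x = 60 + 3x.
Every vertex has degree 3, so 3V = 2E.
Euler: V − E + F = 2 ⇒ (2E)/3 − E + (10 + x) = 2.
Multiply by 6: 2·(2E) − 3·(2E) + 6·(10 + x) = 12, i.e. 60 + 6x − (60 + 3x) = 12.
Collecting terms: 3x = 12, so x = 4.
Then 2E = 60 + 3·4 = 72, so E = 36, V = 2E/3 = 24, F = 10 + 4 = 14.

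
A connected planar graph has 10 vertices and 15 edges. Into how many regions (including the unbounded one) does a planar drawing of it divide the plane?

Euler's formula for a connected plane graph: V − E + F = 2, so F = 2 − 10 + 15 = 7.

7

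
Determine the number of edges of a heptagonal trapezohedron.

The n-trapezohedron (dual of the n-antiprism) has V = 2·7 + 2 = 16, E = 4·7 = 28, F = 2·7 = 14.
Check: V − E + F = 16 − 28 + 14 = 2.

28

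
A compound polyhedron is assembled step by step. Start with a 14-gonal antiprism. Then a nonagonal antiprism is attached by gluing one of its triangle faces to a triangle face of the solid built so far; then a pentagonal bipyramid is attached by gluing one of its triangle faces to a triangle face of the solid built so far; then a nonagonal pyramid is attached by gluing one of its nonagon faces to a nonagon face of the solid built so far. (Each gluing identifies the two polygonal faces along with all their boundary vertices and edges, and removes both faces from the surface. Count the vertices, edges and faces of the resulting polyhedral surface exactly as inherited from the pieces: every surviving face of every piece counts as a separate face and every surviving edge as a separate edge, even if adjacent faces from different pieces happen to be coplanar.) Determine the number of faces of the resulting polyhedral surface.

A 14-gonal antiprism: V=28, E=56, F=30.
Attach a nonagonal antiprism (V=18, E=36, F=20) along a 3-gon: merge 3 vertices and 3 edges, delete both glued faces → V=43, E=89, F=48.
Attach a pentagonal bipyramid (V=7, E=15, F=10) along a 3-gon: merge 3 vertices and 3 edges, delete both glued faces → V=47, E=101, F=56.
Attach a nonagonal pyramid (V=10, E=18, F=10) along a 9-gon: merge 9 vertices and 9 edges, delete both glued faces → V=48, E=110, F=64.
Check: V − E + F = 48 − 110 + 64 = 2.

64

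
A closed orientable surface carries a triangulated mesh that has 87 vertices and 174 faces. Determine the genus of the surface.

1

Every face is a triangle, so 2E = 3·174 = 522, giving E = 261.
χ = V − E + F = 87 − 261 + 174 = 0.
For a closed orientable surface χ = 2 − 2g, so g = (2 − (0))/2 = 1.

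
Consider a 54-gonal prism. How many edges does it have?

162

A prism on an n-gon has two n-gon bases and n rectangular sides: V = 2·54 = 108, E = 3·54 = 162, F = 54 + 2 = 56.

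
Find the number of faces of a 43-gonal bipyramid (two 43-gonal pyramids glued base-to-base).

A bipyramid over an n-gon has 2n triangular faces and n + 2 vertices: V = 43 + 2 = 45, E = 3·43 = 129, F = 2·43 = 86.
Check: V − E + F = 45 − 129 + 86 = 2.

86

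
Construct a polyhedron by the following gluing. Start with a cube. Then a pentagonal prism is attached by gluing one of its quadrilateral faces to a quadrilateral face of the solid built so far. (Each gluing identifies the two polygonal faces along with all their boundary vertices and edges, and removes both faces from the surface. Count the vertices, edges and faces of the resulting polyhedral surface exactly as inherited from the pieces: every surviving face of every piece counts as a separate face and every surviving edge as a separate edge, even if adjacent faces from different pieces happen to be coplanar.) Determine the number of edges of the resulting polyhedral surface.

23

A cube: V=8, E=12, F=6.
Attach a pentagonal prism (V=10, E=15, F=7) along a 4-gon: merge 4 vertices and 4 edges, delete both glued faces → V=14, E=23, F=11.
Check: V − E + F = 14 − 23 + 11 = 2.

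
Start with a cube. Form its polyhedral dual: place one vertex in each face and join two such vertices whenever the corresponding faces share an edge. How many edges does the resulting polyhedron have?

The base solid has V = 8, E = 12, F = 6.
The dual swaps V and F and preserves E: V′ = F = 6, E′ = E = 12, F′ = V = 8.

12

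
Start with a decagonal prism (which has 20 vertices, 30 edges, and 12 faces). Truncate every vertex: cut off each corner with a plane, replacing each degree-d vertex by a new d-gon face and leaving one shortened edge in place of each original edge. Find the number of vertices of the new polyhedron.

Truncation replaces each original edge-end by a new vertex, so V′ = 2E = 60.
Each original edge survives, and each old vertex of degree d contributes d new edges; summing degrees gives Σd = 2E, so E′ = E + 2E = 3E = 90.
Each original face survives and each original vertex becomes one new face: F′ = F + V = 32.

60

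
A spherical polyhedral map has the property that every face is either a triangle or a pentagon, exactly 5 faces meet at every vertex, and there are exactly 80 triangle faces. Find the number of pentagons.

Let x be the number of pentagons; then F = 80 + x.
Edge–face incidences: 2E = 3·80 + 5·x = 240 + 5x.
Every vertex has degree 5, so 5V = 2E.
Euler: V − E + F = 2 ⇒ (2E)/5 − E + (80 + x) = 2.
Multiply by 10: 2·(2E) − 5·(2E) + 10·(80 + x) = 20, i.e. 800 + 10x − 3·(240 + 5x) = 20.
Collecting terms: −5x + 80 = 20, so −5x = −60, so x = 12.
Then 2E = 240 + 5·12 = 300, so E = 150, V = 2E/5 = 60, F = 80 + 12 = 92.

12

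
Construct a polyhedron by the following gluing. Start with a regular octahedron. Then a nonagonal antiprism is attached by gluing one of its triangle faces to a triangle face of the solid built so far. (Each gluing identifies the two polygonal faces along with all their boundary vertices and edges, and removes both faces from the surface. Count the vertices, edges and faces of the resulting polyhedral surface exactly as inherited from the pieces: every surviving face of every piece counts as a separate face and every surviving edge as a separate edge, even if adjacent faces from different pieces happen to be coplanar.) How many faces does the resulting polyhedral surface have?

A regular octahedron: V=6, E=12, F=8.
Attach a nonagonal antiprism (V=18, E=36, F=20) along a 3-gon: merge 3 vertices and 3 edges, delete both glued faces → V=21, E=45, F=26.
Check: V − E + F = 21 − 45 + 26 = 2.

26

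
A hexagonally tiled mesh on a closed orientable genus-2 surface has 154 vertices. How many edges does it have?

χ = 2 − 2·2 = -2, and every face is a hexagon so 6F = 2E.
V − E + F = -2 with E = 6F/2 gives 154 − (6/2 − 1)·F = -2, so F = 78 and E = 234.

234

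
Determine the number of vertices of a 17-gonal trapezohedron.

The n-trapezohedron (dual of the n-antiprism) has V = 2·17 + 2 = 36, E = 4·17 = 68, F = 2·17 = 34.
Check: V − E + F = 36 − 68 + 34 = 2.

36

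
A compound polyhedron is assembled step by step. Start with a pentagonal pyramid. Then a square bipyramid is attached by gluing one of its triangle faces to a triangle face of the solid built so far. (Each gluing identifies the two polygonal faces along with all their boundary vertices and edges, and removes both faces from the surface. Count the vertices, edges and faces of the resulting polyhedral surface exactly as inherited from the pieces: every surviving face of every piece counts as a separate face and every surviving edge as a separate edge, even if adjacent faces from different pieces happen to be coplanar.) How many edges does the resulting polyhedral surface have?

19

A pentagonal pyramid: V=6, E=10, F=6.
Attach a square bipyramid (V=6, E=12, F=8) along a 3-gon: merge 3 vertices and 3 edges, delete both glued faces → V=9, E=19, F=12.
Check: V − E + F = 9 − 19 + 12 = 2.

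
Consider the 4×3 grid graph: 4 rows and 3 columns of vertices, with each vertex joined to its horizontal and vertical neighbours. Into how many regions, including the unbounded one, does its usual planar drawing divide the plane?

7

The grid has V = 4·3 = 12 vertices and E = 4·2 + 3·3 = 17 edges.
F = 2 − V + E = 2 − 12 + 17 = 7.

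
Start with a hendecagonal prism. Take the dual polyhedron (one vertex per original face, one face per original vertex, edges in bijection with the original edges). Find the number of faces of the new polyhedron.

22

The base solid has V = 22, E = 33, F = 13.
The dual swaps V and F and preserves E: V′ = F = 13, E′ = E = 33, F′ = V = 22.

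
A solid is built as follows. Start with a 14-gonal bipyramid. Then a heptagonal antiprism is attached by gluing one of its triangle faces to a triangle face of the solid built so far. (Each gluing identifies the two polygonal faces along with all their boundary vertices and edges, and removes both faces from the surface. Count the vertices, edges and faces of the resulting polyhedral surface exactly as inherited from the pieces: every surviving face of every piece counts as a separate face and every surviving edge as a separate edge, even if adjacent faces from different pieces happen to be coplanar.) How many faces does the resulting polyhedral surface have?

A 14-gonal bipyramid: V=16, E=42, F=28.
Attach a heptagonal antiprism (V=14, E=28, F=16) along a 3-gon: merge 3 vertices and 3 edges, delete both glued faces → V=27, E=67, F=42.
Check: V − E + F = 27 − 67 + 42 = 2.

42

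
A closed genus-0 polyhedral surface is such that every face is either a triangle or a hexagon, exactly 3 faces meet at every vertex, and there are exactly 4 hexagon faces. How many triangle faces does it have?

4

Let x be the number of triangles; then F = 4 + x.
Edge–face incidences: 2E = 6·4 + 3·x = 24 + 3x.
Every vertex has degree 3, so 3V = 2E.
Euler: V − E + F = 2 ⇒ (2E)/3 − E + (4 + x) = 2.
Multiply by 6: 2·(2E) − 3·(2E) + 6·(4 + x) = 12, i.e. 24 + 6x − (24 + 3x) = 12.
Collecting terms: 3x = 12, so x = 4.
Then 2E = 24 + 3·4 = 36, so E = 18, V = 2E/3 = 12, F = 4 + 4 = 8.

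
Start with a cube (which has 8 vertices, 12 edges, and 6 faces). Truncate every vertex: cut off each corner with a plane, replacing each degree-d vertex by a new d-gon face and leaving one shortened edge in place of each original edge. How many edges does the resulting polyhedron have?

36

Truncation replaces each original edge-end by a new vertex, so V′ = 2E = 24.
Each original edge survives, and each old vertex of degree d contributes d new edges; summing degrees gives Σd = 2E, so E′ = E + 2E = 3E = 36.
Each original face survives and each original vertex becomes one new face: F′ = F + V = 14.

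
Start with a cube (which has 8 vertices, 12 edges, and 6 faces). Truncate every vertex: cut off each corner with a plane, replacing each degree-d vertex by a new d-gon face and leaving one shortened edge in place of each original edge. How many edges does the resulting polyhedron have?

Truncation replaces each original edge-end by a new vertex, so V′ = 2E = 24.
Each original edge survives, and each old vertex of degree d contributes d new edges; summing degrees gives Σd = 2E, so E′ = E + 2E = 3E = 36.
Each original face survives and each original vertex becomes one new face: F′ = F + V = 14.

36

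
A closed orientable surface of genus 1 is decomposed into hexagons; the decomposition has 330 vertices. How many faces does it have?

χ = 2 − 2·1 = 0, and every face is a hexagon so 6F = 2E.
V − E + F = 0 with E = 6F/2 gives 330 − (6/2 − 1)·F = 0, so F = 165 and E = 495.

165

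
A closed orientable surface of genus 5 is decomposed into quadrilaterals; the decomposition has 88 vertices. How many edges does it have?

192

χ = 2 − 2·5 = -8, and every face is a square so 4F = 2E.
V − E + F = -8 with E = 4F/2 gives 88 − (4/2 − 1)·F = -8, so F = 96 and E = 192.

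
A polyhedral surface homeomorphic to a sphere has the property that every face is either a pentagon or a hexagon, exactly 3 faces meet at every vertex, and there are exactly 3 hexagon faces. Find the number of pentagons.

Let x be the number of pentagons; then F = 3 + x.
Edge–face incidences: 2E = 6·3 + 5·x = 18 + 5x.
Every vertex has degree 3, so 3V = 2E.
Euler: V − E + F = 2 ⇒ (2E)/3 − E + (3 + x) = 2.
Multiply by 6: 2·(2E) − 3·(2E) + 6·(3 + x) = 12, i.e. 18 + 6x − (18 + 5x) = 12.
Collecting terms: x = 12.
Then 2E = 18 + 5·12 = 78, so E = 39, V = 2E/3 = 26, F = 3 + 12 = 15.

12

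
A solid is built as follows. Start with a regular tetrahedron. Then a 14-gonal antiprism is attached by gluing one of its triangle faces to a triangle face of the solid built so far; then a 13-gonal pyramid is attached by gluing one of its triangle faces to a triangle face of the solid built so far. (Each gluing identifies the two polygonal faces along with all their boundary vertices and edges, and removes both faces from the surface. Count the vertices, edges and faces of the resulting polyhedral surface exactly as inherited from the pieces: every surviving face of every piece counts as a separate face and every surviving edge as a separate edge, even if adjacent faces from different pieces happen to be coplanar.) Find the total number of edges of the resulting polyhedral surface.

A regular tetrahedron: V=4, E=6, F=4.
Attach a 14-gonal antiprism (V=28, E=56, F=30) along a 3-gon: merge 3 vertices and 3 edges, delete both glued faces → V=29, E=59, F=32.
Attach a 13-gonal pyramid (V=14, E=26, F=14) along a 3-gon: merge 3 vertices and 3 edges, delete both glued faces → V=40, E=82, F=44.
Check: V − E + F = 40 − 82 + 44 = 2.

82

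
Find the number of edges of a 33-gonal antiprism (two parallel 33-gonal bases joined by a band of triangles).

An antiprism on an n-gon has two n-gon caps and 2n triangles: V = 2·33 = 66, E = 4·33 = 132, F = 2·33 + 2 = 68.

132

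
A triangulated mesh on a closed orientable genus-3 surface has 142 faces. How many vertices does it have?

χ = 2 − 2·3 = -4, and every face is a triangle so 3F = 2E.
E = 3·142/2 = 213. Then V = -4 + E − F = -4 + 213 − 142 = 67.

67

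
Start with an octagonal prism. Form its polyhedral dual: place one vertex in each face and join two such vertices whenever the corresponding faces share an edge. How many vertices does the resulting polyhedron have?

10

The base solid has V = 16, E = 24, F = 10.
The dual swaps V and F and preserves E: V′ = F = 10, E′ = E = 24, F′ = V = 16.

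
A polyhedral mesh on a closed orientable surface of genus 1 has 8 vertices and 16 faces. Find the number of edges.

For a closed orientable surface of genus 1, χ = 2 − 2·1 = 0.
E = V + F − (0) = 8 + 16 − (0) = 24.

24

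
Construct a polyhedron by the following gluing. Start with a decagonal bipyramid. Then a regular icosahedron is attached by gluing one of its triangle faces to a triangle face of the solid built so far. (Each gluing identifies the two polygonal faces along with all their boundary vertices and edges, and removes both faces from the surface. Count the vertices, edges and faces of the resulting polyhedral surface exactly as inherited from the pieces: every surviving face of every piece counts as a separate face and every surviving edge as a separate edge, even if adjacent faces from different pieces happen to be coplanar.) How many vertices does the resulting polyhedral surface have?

21

A decagonal bipyramid: V=12, E=30, F=20.
Attach a regular icosahedron (V=12, E=30, F=20) along a 3-gon: merge 3 vertices and 3 edges, delete both glued faces → V=21, E=57, F=38.
Check: V − E + F = 21 − 57 + 38 = 2.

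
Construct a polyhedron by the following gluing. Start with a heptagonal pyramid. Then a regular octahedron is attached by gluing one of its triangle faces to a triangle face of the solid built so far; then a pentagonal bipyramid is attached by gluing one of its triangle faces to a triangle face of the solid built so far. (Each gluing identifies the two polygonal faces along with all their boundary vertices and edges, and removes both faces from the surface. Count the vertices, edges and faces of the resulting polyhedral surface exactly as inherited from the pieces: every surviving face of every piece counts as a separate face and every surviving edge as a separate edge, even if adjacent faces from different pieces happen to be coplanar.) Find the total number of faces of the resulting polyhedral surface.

22

A heptagonal pyramid: V=8, E=14, F=8.
Attach a regular octahedron (V=6, E=12, F=8) along a 3-gon: merge 3 vertices and 3 edges, delete both glued faces → V=11, E=23, F=14.
Attach a pentagonal bipyramid (V=7, E=15, F=10) along a 3-gon: merge 3 vertices and 3 edges, delete both glued faces → V=15, E=35, F=22.
Check: V − E + F = 15 − 35 + 22 = 2.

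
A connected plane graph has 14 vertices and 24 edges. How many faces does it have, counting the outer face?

12

Euler's formula for a connected plane graph: V − E + F = 2, so F = 2 − 14 + 24 = 12.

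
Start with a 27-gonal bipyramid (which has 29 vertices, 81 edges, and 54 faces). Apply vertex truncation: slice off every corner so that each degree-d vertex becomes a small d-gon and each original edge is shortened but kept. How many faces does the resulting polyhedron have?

83

Truncation replaces each original edge-end by a new vertex, so V′ = 2E = 162.
Each original edge survives, and each old vertex of degree d contributes d new edges; summing degrees gives Σd = 2E, so E′ = E + 2E = 3E = 243.
Each original face survives and each original vertex becomes one new face: F′ = F + V = 83.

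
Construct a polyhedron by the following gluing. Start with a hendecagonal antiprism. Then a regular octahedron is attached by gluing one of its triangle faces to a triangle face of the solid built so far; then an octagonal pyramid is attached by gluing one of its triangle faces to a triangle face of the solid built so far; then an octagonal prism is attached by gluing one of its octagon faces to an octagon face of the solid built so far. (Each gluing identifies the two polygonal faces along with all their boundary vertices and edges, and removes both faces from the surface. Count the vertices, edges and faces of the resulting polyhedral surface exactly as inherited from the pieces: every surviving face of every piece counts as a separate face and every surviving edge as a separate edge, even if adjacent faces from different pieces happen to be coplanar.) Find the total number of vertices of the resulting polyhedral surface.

A hendecagonal antiprism: V=22, E=44, F=24.
Attach a regular octahedron (V=6, E=12, F=8) along a 3-gon: merge 3 vertices and 3 edges, delete both glued faces → V=25, E=53, F=30.
Attach an octagonal pyramid (V=9, E=16, F=9) along a 3-gon: merge 3 vertices and 3 edges, delete both glued faces → V=31, E=66, F=37.
Attach an octagonal prism (V=16, E=24, F=10) along an 8-gon: merge 8 vertices and 8 edges, delete both glued faces → V=39, E=82, F=45.
Check: V − E + F = 39 − 82 + 45 = 2.

39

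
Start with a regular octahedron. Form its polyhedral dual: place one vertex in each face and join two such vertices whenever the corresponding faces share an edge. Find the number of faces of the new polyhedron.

The base solid has V = 6, E = 12, F = 8.
The dual swaps V and F and preserves E: V′ = F = 8, E′ = E = 12, F′ = V = 6.

6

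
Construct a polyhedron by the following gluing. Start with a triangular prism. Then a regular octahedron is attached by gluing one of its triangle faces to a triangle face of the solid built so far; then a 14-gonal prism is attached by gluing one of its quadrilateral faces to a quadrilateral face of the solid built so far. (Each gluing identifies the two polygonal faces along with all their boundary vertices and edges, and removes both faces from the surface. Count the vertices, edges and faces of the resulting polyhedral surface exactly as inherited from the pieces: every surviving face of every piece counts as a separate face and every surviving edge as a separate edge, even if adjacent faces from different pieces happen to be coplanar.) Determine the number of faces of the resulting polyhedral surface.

25

A triangular prism: V=6, E=9, F=5.
Attach a regular octahedron (V=6, E=12, F=8) along a 3-gon: merge 3 vertices and 3 edges, delete both glued faces → V=9, E=18, F=11.
Attach a 14-gonal prism (V=28, E=42, F=16) along a 4-gon: merge 4 vertices and 4 edges, delete both glued faces → V=33, E=56, F=25.
Check: V − E + F = 33 − 56 + 25 = 2.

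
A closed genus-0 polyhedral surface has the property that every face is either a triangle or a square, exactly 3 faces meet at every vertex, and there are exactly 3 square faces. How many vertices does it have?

Let x be the number of triangles; then F = 3 + x.
Edge–face incidences: 2E = 4·3 + 3·x = 12 + 3x.
Every vertex has degree 3, so 3V = 2E.
Euler: V − E + F = 2 ⇒ (2E)/3 − E + (3 + x) = 2.
Multiply by 6: 2·(2E) − 3·(2E) + 6·(3 + x) = 12, i.e. 18 + 6x − (12 + 3x) = 12.
Collecting terms: 3x + 6 = 12, so 3x = 6, so x = 2.
Then 2E = 12 + 3·2 = 18, so E = 9, V = 2E/3 = 6, F = 3 + 2 = 5.

6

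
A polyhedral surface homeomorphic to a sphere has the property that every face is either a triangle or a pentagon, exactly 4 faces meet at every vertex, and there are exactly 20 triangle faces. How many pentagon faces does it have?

12

Let x be the number of pentagons; then F = 20 + x.
Edge–face incidences: 2E = 3·20 + 5·x = 60 + 5x.
Every vertex has degree 4, so 4V = 2E.
Euler: V − E + F = 2 ⇒ (2E)/4 − E + (20 + x) = 2.
Multiply by 8: 2·(2E) − 4·(2E) + 8·(20 + x) = 16, i.e. 160 + 8x − 2·(60 + 5x) = 16.
Collecting terms: −2x + 40 = 16, so −2x = −24, so x = 12.
Then 2E = 60 + 5·12 = 120, so E = 60, V = 2E/4 = 30, F = 20 + 12 = 32.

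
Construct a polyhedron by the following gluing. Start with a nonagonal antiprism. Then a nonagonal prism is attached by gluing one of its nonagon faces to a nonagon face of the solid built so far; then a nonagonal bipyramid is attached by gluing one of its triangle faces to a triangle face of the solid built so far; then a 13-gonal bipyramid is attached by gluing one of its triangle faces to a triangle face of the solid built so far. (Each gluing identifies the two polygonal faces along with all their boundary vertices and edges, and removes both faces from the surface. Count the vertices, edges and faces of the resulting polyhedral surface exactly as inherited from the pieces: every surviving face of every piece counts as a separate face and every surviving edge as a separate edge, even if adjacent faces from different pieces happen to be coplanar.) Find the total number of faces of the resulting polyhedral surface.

69

A nonagonal antiprism: V=18, E=36, F=20.
Attach a nonagonal prism (V=18, E=27, F=11) along a 9-gon: merge 9 vertices and 9 edges, delete both glued faces → V=27, E=54, F=29.
Attach a nonagonal bipyramid (V=11, E=27, F=18) along a 3-gon: merge 3 vertices and 3 edges, delete both glued faces → V=35, E=78, F=45.
Attach a 13-gonal bipyramid (V=15, E=39, F=26) along a 3-gon: merge 3 vertices and 3 edges, delete both glued faces → V=47, E=114, F=69.
Check: V − E + F = 47 − 114 + 69 = 2.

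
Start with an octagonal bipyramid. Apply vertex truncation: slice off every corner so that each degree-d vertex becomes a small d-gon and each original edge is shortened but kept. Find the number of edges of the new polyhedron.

The base solid has V = 10, E = 24, F = 16.
Truncation replaces each original edge-end by a new vertex, so V′ = 2E = 48.
Each original edge survives, and each old vertex of degree d contributes d new edges; summing degrees gives Σd = 2E, so E′ = E + 2E = 3E = 72.
Each original face survives and each original vertex becomes one new face: F′ = F + V = 26.

72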